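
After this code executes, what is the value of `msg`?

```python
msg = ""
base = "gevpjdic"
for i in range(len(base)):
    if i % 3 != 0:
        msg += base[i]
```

'evjdc'

i=0: skip
i=1: add 'e' → 'e'
i=2: add 'v' → 'ev'
i=3: skip
i=4: add 'j' → 'evj'
i=5: add 'd' → 'evjd'
i=6: skip
i=7: add 'c' → 'evjdc'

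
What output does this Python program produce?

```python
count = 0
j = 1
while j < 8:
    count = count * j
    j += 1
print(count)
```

0

j=1: count = 0*1 = 0
j=2: count = 0*2 = 0
j=3: count = 0*3 = 0
j=4: count = 0*4 = 0
j=5: count = 0*5 = 0
j=6: count = 0*6 = 0
j=7: count = 0*7 = 0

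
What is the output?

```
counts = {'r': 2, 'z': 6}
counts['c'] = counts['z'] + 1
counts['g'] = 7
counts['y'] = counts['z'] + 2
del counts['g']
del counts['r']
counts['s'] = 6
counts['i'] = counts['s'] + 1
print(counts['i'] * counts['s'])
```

42

counts['c'] = counts['z']+1 = 7 → {'r': 2, 'z': 6, 'c': 7}
counts['g'] = 7 → {'r': 2, 'z': 6, 'c': 7, 'g': 7}
counts['y'] = counts['z']+2 = 8 → {'r': 2, 'z': 6, 'c': 7, 'g': 7, 'y': 8}
del 'g' → {'r': 2, 'z': 6, 'c': 7, 'y': 8}
del 'r' → {'z': 6, 'c': 7, 'y': 8}
counts['s'] = 6 → {'z': 6, 'c': 7, 'y': 8, 's': 6}
counts['i'] = counts['s']+1 = 7 → {'z': 6, 'c': 7, 'y': 8, 's': 6, 'i': 7}
counts['i']*counts['s'] = 7*6 = 42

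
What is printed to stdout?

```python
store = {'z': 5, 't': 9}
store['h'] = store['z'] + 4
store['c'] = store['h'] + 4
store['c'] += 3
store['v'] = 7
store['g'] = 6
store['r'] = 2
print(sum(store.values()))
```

54

store['h'] = store['z']+4 = 9 → {'z': 5, 't': 9, 'h': 9}
store['c'] = store['h']+4 = 13 → {'z': 5, 't': 9, 'h': 9, 'c': 13}
store['c'] = 13+3 = 16 → {'z': 5, 't': 9, 'h': 9, 'c': 16}
store['v'] = 7 → {'z': 5, 't': 9, 'h': 9, 'c': 16, 'v': 7}
store['g'] = 6 → {'z': 5, 't': 9, 'h': 9, 'c': 16, 'v': 7, 'g': 6}
store['r'] = 2 → {'z': 5, 't': 9, 'h': 9, 'c': 16, 'v': 7, 'g': 6, 'r': 2}
sum of values = 54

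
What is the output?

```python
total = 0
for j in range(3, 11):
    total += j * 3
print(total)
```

156

j=3: total = 0+3*3 = 9
j=4: total = 9+4*3 = 21
j=5: total = 21+5*3 = 36
j=6: total = 36+6*3 = 54
j=7: total = 54+7*3 = 75
j=8: total = 75+8*3 = 99
j=9: total = 99+9*3 = 126
j=10: total = 126+10*3 = 156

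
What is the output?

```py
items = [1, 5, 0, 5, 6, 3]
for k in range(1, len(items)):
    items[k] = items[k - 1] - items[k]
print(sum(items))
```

-49

k=1: items[1] = 1-5 = -4 → [1, -4, 0, 5, 6, 3]
k=2: items[2] = (-4)-0 = -4 → [1, -4, -4, 5, 6, 3]
k=3: items[3] = (-4)-5 = -9 → [1, -4, -4, -9, 6, 3]
k=4: items[4] = (-9)-6 = -15 → [1, -4, -4, -9, -15, 3]
k=5: items[5] = (-15)-3 = -18 → [1, -4, -4, -9, -15, -18]
sum = -49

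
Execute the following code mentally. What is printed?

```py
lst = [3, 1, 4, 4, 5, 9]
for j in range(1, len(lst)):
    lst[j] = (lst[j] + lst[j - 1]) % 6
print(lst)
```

j=1: lst[1] = (1+3)%6 = 4 → [3, 4, 4, 4, 5, 9]
j=2: lst[2] = (4+4)%6 = 2 → [3, 4, 2, 4, 5, 9]
j=3: lst[3] = (4+2)%6 = 0 → [3, 4, 2, 0, 5, 9]
j=4: lst[4] = (5+0)%6 = 5 → [3, 4, 2, 0, 5, 9]
j=5: lst[5] = (9+5)%6 = 2 → [3, 4, 2, 0, 5, 2]

[3, 4, 2, 0, 5, 2]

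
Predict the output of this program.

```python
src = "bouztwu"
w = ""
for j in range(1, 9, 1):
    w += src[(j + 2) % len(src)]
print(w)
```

j=1: add src[3]='z' → 'z'
j=2: add src[4]='t' → 'zt'
j=3: add src[5]='w' → 'ztw'
j=4: add src[6]='u' → 'ztwu'
j=5: add src[0]='b' → 'ztwub'
j=6: add src[1]='o' → 'ztwubo'
j=7: add src[2]='u' → 'ztwubou'
j=8: add src[3]='z' → 'ztwubouz'

ztwubouz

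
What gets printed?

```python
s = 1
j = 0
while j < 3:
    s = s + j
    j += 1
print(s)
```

4

j=0: s = 1+0 = 1
j=1: s = 1+1 = 2
j=2: s = 2+2 = 4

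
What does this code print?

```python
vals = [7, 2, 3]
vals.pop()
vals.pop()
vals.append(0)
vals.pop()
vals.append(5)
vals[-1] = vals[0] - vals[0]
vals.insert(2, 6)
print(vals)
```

pop() removes 3 → [7, 2]
pop() removes 2 → [7]
append 0 → [7, 0]
pop() removes 0 → [7]
append 5 → [7, 5]
vals[-1] = vals[0]-vals[0] = 7-7 = 0 → [7, 0]
insert 6 at 2 → [7, 0, 6]

[7, 0, 6]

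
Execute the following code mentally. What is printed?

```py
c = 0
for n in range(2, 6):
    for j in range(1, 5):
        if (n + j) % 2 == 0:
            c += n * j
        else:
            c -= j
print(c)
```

48

n=2,j=1: odd sum, c = 0-1 = -1
n=2,j=2: even sum, c = (-1)+4 = 3
n=2,j=3: odd sum, c = 3-3 = 0
n=2,j=4: even sum, c = 0+8 = 8
n=3,j=1: even sum, c = 8+3 = 11
n=3,j=2: odd sum, c = 11-2 = 9
n=3,j=3: even sum, c = 9+9 = 18
n=3,j=4: odd sum, c = 18-4 = 14
n=4,j=1: odd sum, c = 14-1 = 13
n=4,j=2: even sum, c = 13+8 = 21
n=4,j=3: odd sum, c = 21-3 = 18
n=4,j=4: even sum, c = 18+16 = 34
n=5,j=1: even sum, c = 34+5 = 39
n=5,j=2: odd sum, c = 39-2 = 37
n=5,j=3: even sum, c = 37+15 = 52
n=5,j=4: odd sum, c = 52-4 = 48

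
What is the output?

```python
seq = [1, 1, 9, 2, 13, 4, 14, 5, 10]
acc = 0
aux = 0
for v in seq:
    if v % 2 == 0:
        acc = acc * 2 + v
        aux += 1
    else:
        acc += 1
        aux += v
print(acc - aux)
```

v=1: not even, acc = 0+1 = 1; aux=1
v=1: not even, acc = 1+1 = 2; aux=2
v=9: not even, acc = 2+1 = 3; aux=11
v=2: even, acc = 3*2+2 = 8; aux=12
v=13: not even, acc = 8+1 = 9; aux=25
v=4: even, acc = 9*2+4 = 22; aux=26
v=14: even, acc = 22*2+14 = 58; aux=27
v=5: not even, acc = 58+1 = 59; aux=32
v=10: even, acc = 59*2+10 = 128; aux=33
acc-aux = 128-33 = 95

95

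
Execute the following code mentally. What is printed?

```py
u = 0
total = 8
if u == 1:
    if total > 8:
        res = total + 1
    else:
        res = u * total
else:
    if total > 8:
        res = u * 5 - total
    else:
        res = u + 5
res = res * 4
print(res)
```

20

u=0, total=8
u == 1 is False; total > 8 is False
→ res = u + 5 = 5
res = 5*4 = 20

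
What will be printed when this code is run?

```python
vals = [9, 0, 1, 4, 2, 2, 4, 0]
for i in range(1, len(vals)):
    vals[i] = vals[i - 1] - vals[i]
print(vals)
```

[9, 9, 8, 4, 2, 0, -4, -4]

i=1: vals[1] = 9-0 = 9 → [9, 9, 1, 4, 2, 2, 4, 0]
i=2: vals[2] = 9-1 = 8 → [9, 9, 8, 4, 2, 2, 4, 0]
i=3: vals[3] = 8-4 = 4 → [9, 9, 8, 4, 2, 2, 4, 0]
i=4: vals[4] = 4-2 = 2 → [9, 9, 8, 4, 2, 2, 4, 0]
i=5: vals[5] = 2-2 = 0 → [9, 9, 8, 4, 2, 0, 4, 0]
i=6: vals[6] = 0-4 = -4 → [9, 9, 8, 4, 2, 0, -4, 0]
i=7: vals[7] = (-4)-0 = -4 → [9, 9, 8, 4, 2, 0, -4, -4]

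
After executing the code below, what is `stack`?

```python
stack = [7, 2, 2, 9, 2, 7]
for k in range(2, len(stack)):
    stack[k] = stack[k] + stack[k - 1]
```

[7, 2, 4, 13, 15, 22]

k=2: stack[2] = 2+2 = 4 → [7, 2, 4, 9, 2, 7]
k=3: stack[3] = 9+4 = 13 → [7, 2, 4, 13, 2, 7]
k=4: stack[4] = 2+13 = 15 → [7, 2, 4, 13, 15, 7]
k=5: stack[5] = 7+15 = 22 → [7, 2, 4, 13, 15, 22]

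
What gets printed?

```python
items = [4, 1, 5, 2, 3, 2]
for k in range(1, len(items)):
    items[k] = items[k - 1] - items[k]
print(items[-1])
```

k=1: items[1] = 4-1 = 3 → [4, 3, 5, 2, 3, 2]
k=2: items[2] = 3-5 = -2 → [4, 3, -2, 2, 3, 2]
k=3: items[3] = (-2)-2 = -4 → [4, 3, -2, -4, 3, 2]
k=4: items[4] = (-4)-3 = -7 → [4, 3, -2, -4, -7, 2]
k=5: items[5] = (-7)-2 = -9 → [4, 3, -2, -4, -7, -9]

-9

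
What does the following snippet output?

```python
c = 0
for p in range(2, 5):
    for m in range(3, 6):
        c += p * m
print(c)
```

108

p=2,m=3: c = 0+6 = 6
p=2,m=4: c = 6+8 = 14
p=2,m=5: c = 14+10 = 24
p=3,m=3: c = 24+9 = 33
p=3,m=4: c = 33+12 = 45
p=3,m=5: c = 45+15 = 60
p=4,m=3: c = 60+12 = 72
p=4,m=4: c = 72+16 = 88
p=4,m=5: c = 88+20 = 108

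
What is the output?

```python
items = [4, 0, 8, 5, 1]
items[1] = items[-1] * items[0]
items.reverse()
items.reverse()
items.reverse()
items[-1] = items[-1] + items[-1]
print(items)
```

[1, 5, 8, 4, 8]

items[1] = items[-1]*items[0] = 1*4 = 4 → [4, 4, 8, 5, 1]
reverse → [1, 5, 8, 4, 4]
reverse → [4, 4, 8, 5, 1]
reverse → [1, 5, 8, 4, 4]
items[-1] = items[-1]+items[-1] = 4+4 = 8 → [1, 5, 8, 4, 8]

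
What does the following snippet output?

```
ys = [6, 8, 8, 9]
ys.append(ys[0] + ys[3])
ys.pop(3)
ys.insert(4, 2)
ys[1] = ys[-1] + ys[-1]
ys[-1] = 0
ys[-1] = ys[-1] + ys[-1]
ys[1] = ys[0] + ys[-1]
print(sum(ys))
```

35

append ys[0]+ys[3] = 6+9 = 15 → [6, 8, 8, 9, 15]
pop(3) removes 9 → [6, 8, 8, 15]
insert 2 at 4 → [6, 8, 8, 15, 2]
ys[1] = ys[-1]+ys[-1] = 2+2 = 4 → [6, 4, 8, 15, 2]
ys[-1] = 0 → [6, 4, 8, 15, 0]
ys[-1] = ys[-1]+ys[-1] = 0+0 = 0 → [6, 4, 8, 15, 0]
ys[1] = ys[0]+ys[-1] = 6+0 = 6 → [6, 6, 8, 15, 0]
sum = 35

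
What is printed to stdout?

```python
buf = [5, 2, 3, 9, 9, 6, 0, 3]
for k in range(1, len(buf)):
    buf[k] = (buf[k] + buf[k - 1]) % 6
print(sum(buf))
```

24

k=1: buf[1] = (2+5)%6 = 1 → [5, 1, 3, 9, 9, 6, 0, 3]
k=2: buf[2] = (3+1)%6 = 4 → [5, 1, 4, 9, 9, 6, 0, 3]
k=3: buf[3] = (9+4)%6 = 1 → [5, 1, 4, 1, 9, 6, 0, 3]
k=4: buf[4] = (9+1)%6 = 4 → [5, 1, 4, 1, 4, 6, 0, 3]
k=5: buf[5] = (6+4)%6 = 4 → [5, 1, 4, 1, 4, 4, 0, 3]
k=6: buf[6] = (0+4)%6 = 4 → [5, 1, 4, 1, 4, 4, 4, 3]
k=7: buf[7] = (3+4)%6 = 1 → [5, 1, 4, 1, 4, 4, 4, 1]
sum = 24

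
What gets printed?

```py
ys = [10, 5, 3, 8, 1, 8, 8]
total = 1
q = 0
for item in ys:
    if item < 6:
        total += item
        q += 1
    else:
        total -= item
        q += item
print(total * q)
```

item=10: not <6, total = 1-10 = -9; q=10
item=5: <6, total = (-9)+5 = -4; q=11
item=3: <6, total = (-4)+3 = -1; q=12
item=8: not <6, total = (-1)-8 = -9; q=20
item=1: <6, total = (-9)+1 = -8; q=21
item=8: not <6, total = (-8)-8 = -16; q=29
item=8: not <6, total = (-16)-8 = -24; q=37
total*q = (-24)*37 = -888

-888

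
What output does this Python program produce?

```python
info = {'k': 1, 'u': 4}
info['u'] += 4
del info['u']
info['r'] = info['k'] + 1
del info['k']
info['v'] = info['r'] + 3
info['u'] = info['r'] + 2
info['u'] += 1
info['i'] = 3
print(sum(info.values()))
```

15

info['u'] = 4+4 = 8 → {'k': 1, 'u': 8}
del 'u' → {'k': 1}
info['r'] = info['k']+1 = 2 → {'k': 1, 'r': 2}
del 'k' → {'r': 2}
info['v'] = info['r']+3 = 5 → {'r': 2, 'v': 5}
info['u'] = info['r']+2 = 4 → {'r': 2, 'v': 5, 'u': 4}
info['u'] = 4+1 = 5 → {'r': 2, 'v': 5, 'u': 5}
info['i'] = 3 → {'r': 2, 'v': 5, 'u': 5, 'i': 3}
sum of values = 15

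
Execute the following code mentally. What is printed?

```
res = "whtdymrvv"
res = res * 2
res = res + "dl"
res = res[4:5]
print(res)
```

y

repeat ×2 → 'whtdymrvvwhtdymrvv'
+ 'dl' → 'whtdymrvvwhtdymrvvdl'
slice [4:5] → 'y'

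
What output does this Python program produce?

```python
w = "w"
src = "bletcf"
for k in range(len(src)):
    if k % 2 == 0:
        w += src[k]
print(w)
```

wbec

k=0: add 'b' → 'wb'
k=1: skip
k=2: add 'e' → 'wbe'
k=3: skip
k=4: add 'c' → 'wbec'
k=5: skip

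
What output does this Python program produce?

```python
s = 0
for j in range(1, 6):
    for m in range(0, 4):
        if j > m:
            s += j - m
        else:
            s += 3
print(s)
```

j=1,m=0: 1>0, s = 0+1 = 1
j=1,m=1: not 1>1, s = 1+3 = 4
j=1,m=2: not 1>2, s = 4+3 = 7
j=1,m=3: not 1>3, s = 7+3 = 10
j=2,m=0: 2>0, s = 10+2 = 12
j=2,m=1: 2>1, s = 12+1 = 13
j=2,m=2: not 2>2, s = 13+3 = 16
j=2,m=3: not 2>3, s = 16+3 = 19
j=3,m=0: 3>0, s = 19+3 = 22
j=3,m=1: 3>1, s = 22+2 = 24
j=3,m=2: 3>2, s = 24+1 = 25
j=3,m=3: not 3>3, s = 25+3 = 28
j=4,m=0: 4>0, s = 28+4 = 32
j=4,m=1: 4>1, s = 32+3 = 35
j=4,m=2: 4>2, s = 35+2 = 37
j=4,m=3: 4>3, s = 37+1 = 38
j=5,m=0: 5>0, s = 38+5 = 43
j=5,m=1: 5>1, s = 43+4 = 47
j=5,m=2: 5>2, s = 47+3 = 50
j=5,m=3: 5>3, s = 50+2 = 52

52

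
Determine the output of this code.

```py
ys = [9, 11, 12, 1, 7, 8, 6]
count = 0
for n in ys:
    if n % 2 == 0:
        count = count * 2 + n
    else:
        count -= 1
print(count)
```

46

n=9: not even, count = 0-1 = -1
n=11: not even, count = (-1)-1 = -2
n=12: even, count = (-2)*2+12 = 8
n=1: not even, count = 8-1 = 7
n=7: not even, count = 7-1 = 6
n=8: even, count = 6*2+8 = 20
n=6: even, count = 20*2+6 = 46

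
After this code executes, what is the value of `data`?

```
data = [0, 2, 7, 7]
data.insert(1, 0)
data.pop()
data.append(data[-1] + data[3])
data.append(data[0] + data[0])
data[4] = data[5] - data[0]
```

[0, 0, 2, 7, 0, 0]

insert 0 at 1 → [0, 0, 2, 7, 7]
pop() removes 7 → [0, 0, 2, 7]
append data[-1]+data[3] = 7+7 = 14 → [0, 0, 2, 7, 14]
append data[0]+data[0] = 0+0 = 0 → [0, 0, 2, 7, 14, 0]
data[4] = data[5]-data[0] = 0-0 = 0 → [0, 0, 2, 7, 0, 0]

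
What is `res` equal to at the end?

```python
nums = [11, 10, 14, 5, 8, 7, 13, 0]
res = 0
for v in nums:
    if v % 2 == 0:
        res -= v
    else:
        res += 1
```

v=11: not even, res = 0+1 = 1
v=10: even, res = 1-10 = -9
v=14: even, res = (-9)-14 = -23
v=5: not even, res = (-23)+1 = -22
v=8: even, res = (-22)-8 = -30
v=7: not even, res = (-30)+1 = -29
v=13: not even, res = (-29)+1 = -28
v=0: even, res = (-28)-0 = -28

-28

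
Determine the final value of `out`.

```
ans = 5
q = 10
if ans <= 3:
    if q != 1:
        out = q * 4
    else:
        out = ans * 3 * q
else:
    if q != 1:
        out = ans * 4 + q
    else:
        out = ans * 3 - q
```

ans=5, q=10
ans <= 3 is False; q != 1 is True
→ out = ans * 4 + q = 30

30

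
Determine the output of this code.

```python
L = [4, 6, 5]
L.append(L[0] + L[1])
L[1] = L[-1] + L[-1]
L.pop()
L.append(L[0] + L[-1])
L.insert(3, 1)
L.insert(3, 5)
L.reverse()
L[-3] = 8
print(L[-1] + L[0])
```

13

append L[0]+L[1] = 4+6 = 10 → [4, 6, 5, 10]
L[1] = L[-1]+L[-1] = 10+10 = 20 → [4, 20, 5, 10]
pop() removes 10 → [4, 20, 5]
append L[0]+L[-1] = 4+5 = 9 → [4, 20, 5, 9]
insert 1 at 3 → [4, 20, 5, 1, 9]
insert 5 at 3 → [4, 20, 5, 5, 1, 9]
reverse → [9, 1, 5, 5, 20, 4]
L[-3] = 8 → [9, 1, 5, 8, 20, 4]
L[-1]+L[0] = 4+9 = 13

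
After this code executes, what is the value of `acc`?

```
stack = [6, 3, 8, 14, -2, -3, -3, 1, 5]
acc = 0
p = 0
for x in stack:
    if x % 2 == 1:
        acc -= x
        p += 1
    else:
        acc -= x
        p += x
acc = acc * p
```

x=6: not odd, acc = 0-6 = -6; p=6
x=3: odd, acc = (-6)-3 = -9; p=7
x=8: not odd, acc = (-9)-8 = -17; p=15
x=14: not odd, acc = (-17)-14 = -31; p=29
x=-2: not odd, acc = (-31)-(-2) = -29; p=27
x=-3: odd, acc = (-29)-(-3) = -26; p=28
x=-3: odd, acc = (-26)-(-3) = -23; p=29
x=1: odd, acc = (-23)-1 = -24; p=30
x=5: odd, acc = (-24)-5 = -29; p=31
acc*p = (-29)*31 = -899

-899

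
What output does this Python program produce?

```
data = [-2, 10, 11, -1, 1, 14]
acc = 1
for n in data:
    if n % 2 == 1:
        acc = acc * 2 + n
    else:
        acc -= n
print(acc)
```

-27

n=-2: not odd, acc = 1-(-2) = 3
n=10: not odd, acc = 3-10 = -7
n=11: odd, acc = (-7)*2+11 = -3
n=-1: odd, acc = (-3)*2+(-1) = -7
n=1: odd, acc = (-7)*2+1 = -13
n=14: not odd, acc = (-13)-14 = -27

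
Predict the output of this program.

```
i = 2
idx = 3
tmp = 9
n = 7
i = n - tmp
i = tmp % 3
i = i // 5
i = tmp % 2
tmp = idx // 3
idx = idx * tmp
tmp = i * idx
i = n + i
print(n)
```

i = 7-9 = -2
i = 9%3 = 0
i = 0//5 = 0
i = 9%2 = 1
tmp = 3//3 = 1
idx = 3*1 = 3
tmp = 1*3 = 3
i = 7+1 = 8

7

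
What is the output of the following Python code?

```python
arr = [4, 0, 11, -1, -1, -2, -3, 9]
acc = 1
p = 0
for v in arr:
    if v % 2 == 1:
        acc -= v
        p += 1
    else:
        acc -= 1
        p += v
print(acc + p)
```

-10

v=4: not odd, acc = 1-1 = 0; p=4
v=0: not odd, acc = 0-1 = -1; p=4
v=11: odd, acc = (-1)-11 = -12; p=5
v=-1: odd, acc = (-12)-(-1) = -11; p=6
v=-1: odd, acc = (-11)-(-1) = -10; p=7
v=-2: not odd, acc = (-10)-1 = -11; p=5
v=-3: odd, acc = (-11)-(-3) = -8; p=6
v=9: odd, acc = (-8)-9 = -17; p=7
acc+p = (-17)+7 = -10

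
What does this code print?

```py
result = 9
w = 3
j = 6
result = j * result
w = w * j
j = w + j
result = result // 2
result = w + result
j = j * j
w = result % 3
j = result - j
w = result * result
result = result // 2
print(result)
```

22

result = 6*9 = 54
w = 3*6 = 18
j = 18+6 = 24
result = 54//2 = 27
result = 18+27 = 45
j = 24*24 = 576
w = 45%3 = 0
j = 45-576 = -531
w = 45*45 = 2025
result = 45//2 = 22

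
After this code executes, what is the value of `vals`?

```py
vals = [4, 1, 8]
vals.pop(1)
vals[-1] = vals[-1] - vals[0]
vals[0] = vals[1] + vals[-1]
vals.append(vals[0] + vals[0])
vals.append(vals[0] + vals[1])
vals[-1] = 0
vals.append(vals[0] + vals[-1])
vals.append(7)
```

[8, 4, 16, 0, 8, 7]

pop(1) removes 1 → [4, 8]
vals[-1] = vals[-1]-vals[0] = 8-4 = 4 → [4, 4]
vals[0] = vals[1]+vals[-1] = 4+4 = 8 → [8, 4]
append vals[0]+vals[0] = 8+8 = 16 → [8, 4, 16]
append vals[0]+vals[1] = 8+4 = 12 → [8, 4, 16, 12]
vals[-1] = 0 → [8, 4, 16, 0]
append vals[0]+vals[-1] = 8+0 = 8 → [8, 4, 16, 0, 8]
append 7 → [8, 4, 16, 0, 8, 7]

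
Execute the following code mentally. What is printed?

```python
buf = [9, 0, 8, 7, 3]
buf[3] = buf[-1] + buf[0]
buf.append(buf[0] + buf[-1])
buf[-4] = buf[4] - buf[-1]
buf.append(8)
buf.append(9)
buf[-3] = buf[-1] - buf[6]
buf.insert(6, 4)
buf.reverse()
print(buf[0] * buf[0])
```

81

buf[3] = buf[-1]+buf[0] = 3+9 = 12 → [9, 0, 8, 12, 3]
append buf[0]+buf[-1] = 9+3 = 12 → [9, 0, 8, 12, 3, 12]
buf[-4] = buf[4]-buf[-1] = 3-12 = -9 → [9, 0, -9, 12, 3, 12]
append 8 → [9, 0, -9, 12, 3, 12, 8]
append 9 → [9, 0, -9, 12, 3, 12, 8, 9]
buf[-3] = buf[-1]-buf[6] = 9-8 = 1 → [9, 0, -9, 12, 3, 1, 8, 9]
insert 4 at 6 → [9, 0, -9, 12, 3, 1, 4, 8, 9]
reverse → [9, 8, 4, 1, 3, 12, -9, 0, 9]
buf[0]*buf[0] = 9*9 = 81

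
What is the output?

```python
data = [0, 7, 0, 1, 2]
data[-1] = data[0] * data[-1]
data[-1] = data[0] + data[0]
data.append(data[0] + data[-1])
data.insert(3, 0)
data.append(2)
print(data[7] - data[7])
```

0

data[-1] = data[0]*data[-1] = 0*2 = 0 → [0, 7, 0, 1, 0]
data[-1] = data[0]+data[0] = 0+0 = 0 → [0, 7, 0, 1, 0]
append data[0]+data[-1] = 0+0 = 0 → [0, 7, 0, 1, 0, 0]
insert 0 at 3 → [0, 7, 0, 0, 1, 0, 0]
append 2 → [0, 7, 0, 0, 1, 0, 0, 2]
data[7]-data[7] = 2-2 = 0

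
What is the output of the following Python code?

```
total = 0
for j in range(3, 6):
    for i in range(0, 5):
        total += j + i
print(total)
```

90

j=3,i=0: total = 0+3 = 3
j=3,i=1: total = 3+4 = 7
j=3,i=2: total = 7+5 = 12
j=3,i=3: total = 12+6 = 18
j=3,i=4: total = 18+7 = 25
j=4,i=0: total = 25+4 = 29
j=4,i=1: total = 29+5 = 34
j=4,i=2: total = 34+6 = 40
j=4,i=3: total = 40+7 = 47
j=4,i=4: total = 47+8 = 55
j=5,i=0: total = 55+5 = 60
j=5,i=1: total = 60+6 = 66
j=5,i=2: total = 66+7 = 73
j=5,i=3: total = 73+8 = 81
j=5,i=4: total = 81+9 = 90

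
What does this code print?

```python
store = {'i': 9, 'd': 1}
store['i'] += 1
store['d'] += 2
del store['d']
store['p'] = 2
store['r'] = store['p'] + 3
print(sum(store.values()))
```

store['i'] = 9+1 = 10 → {'i': 10, 'd': 1}
store['d'] = 1+2 = 3 → {'i': 10, 'd': 3}
del 'd' → {'i': 10}
store['p'] = 2 → {'i': 10, 'p': 2}
store['r'] = store['p']+3 = 5 → {'i': 10, 'p': 2, 'r': 5}
sum of values = 17

17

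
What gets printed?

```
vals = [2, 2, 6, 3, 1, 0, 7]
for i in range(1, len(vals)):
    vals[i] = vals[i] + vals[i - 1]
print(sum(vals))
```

i=1: vals[1] = 2+2 = 4 → [2, 4, 6, 3, 1, 0, 7]
i=2: vals[2] = 6+4 = 10 → [2, 4, 10, 3, 1, 0, 7]
i=3: vals[3] = 3+10 = 13 → [2, 4, 10, 13, 1, 0, 7]
i=4: vals[4] = 1+13 = 14 → [2, 4, 10, 13, 14, 0, 7]
i=5: vals[5] = 0+14 = 14 → [2, 4, 10, 13, 14, 14, 7]
i=6: vals[6] = 7+14 = 21 → [2, 4, 10, 13, 14, 14, 21]
sum = 78

78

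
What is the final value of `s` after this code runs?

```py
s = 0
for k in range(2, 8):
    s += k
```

k=2: s = 0+2 = 2
k=3: s = 2+3 = 5
k=4: s = 5+4 = 9
k=5: s = 9+5 = 14
k=6: s = 14+6 = 20
k=7: s = 20+7 = 27

27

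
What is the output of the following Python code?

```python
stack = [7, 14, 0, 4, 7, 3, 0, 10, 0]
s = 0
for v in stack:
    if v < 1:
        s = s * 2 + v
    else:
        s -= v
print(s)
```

-244

v=7: not <1, s = 0-7 = -7
v=14: not <1, s = (-7)-14 = -21
v=0: <1, s = (-21)*2+0 = -42
v=4: not <1, s = (-42)-4 = -46
v=7: not <1, s = (-46)-7 = -53
v=3: not <1, s = (-53)-3 = -56
v=0: <1, s = (-56)*2+0 = -112
v=10: not <1, s = (-112)-10 = -122
v=0: <1, s = (-122)*2+0 = -244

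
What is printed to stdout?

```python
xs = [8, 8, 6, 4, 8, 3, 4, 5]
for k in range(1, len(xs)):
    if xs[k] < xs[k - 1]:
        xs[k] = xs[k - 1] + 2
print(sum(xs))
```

106

k=1: 8>=8, unchanged → [8, 8, 6, 4, 8, 3, 4, 5]
k=2: 6<8, xs[2] = 8+2 = 10 → [8, 8, 10, 4, 8, 3, 4, 5]
k=3: 4<10, xs[3] = 10+2 = 12 → [8, 8, 10, 12, 8, 3, 4, 5]
k=4: 8<12, xs[4] = 12+2 = 14 → [8, 8, 10, 12, 14, 3, 4, 5]
k=5: 3<14, xs[5] = 14+2 = 16 → [8, 8, 10, 12, 14, 16, 4, 5]
k=6: 4<16, xs[6] = 16+2 = 18 → [8, 8, 10, 12, 14, 16, 18, 5]
k=7: 5<18, xs[7] = 18+2 = 20 → [8, 8, 10, 12, 14, 16, 18, 20]
sum = 106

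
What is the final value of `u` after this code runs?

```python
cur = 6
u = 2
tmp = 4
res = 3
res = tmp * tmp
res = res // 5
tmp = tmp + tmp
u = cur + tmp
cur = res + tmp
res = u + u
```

14

res = 4*4 = 16
res = 16//5 = 3
tmp = 4+4 = 8
u = 6+8 = 14
cur = 3+8 = 11
res = 14+14 = 28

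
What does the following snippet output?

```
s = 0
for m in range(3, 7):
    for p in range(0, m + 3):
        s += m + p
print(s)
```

240

m=3,p=0: s = 0+3 = 3
m=3,p=1: s = 3+4 = 7
m=3,p=2: s = 7+5 = 12
m=3,p=3: s = 12+6 = 18
m=3,p=4: s = 18+7 = 25
m=3,p=5: s = 25+8 = 33
m=4,p=0: s = 33+4 = 37
m=4,p=1: s = 37+5 = 42
m=4,p=2: s = 42+6 = 48
m=4,p=3: s = 48+7 = 55
m=4,p=4: s = 55+8 = 63
m=4,p=5: s = 63+9 = 72
m=4,p=6: s = 72+10 = 82
m=5,p=0: s = 82+5 = 87
m=5,p=1: s = 87+6 = 93
m=5,p=2: s = 93+7 = 100
m=5,p=3: s = 100+8 = 108
m=5,p=4: s = 108+9 = 117
m=5,p=5: s = 117+10 = 127
m=5,p=6: s = 127+11 = 138
m=5,p=7: s = 138+12 = 150
m=6,p=0: s = 150+6 = 156
m=6,p=1: s = 156+7 = 163
m=6,p=2: s = 163+8 = 171
m=6,p=3: s = 171+9 = 180
m=6,p=4: s = 180+10 = 190
m=6,p=5: s = 190+11 = 201
m=6,p=6: s = 201+12 = 213
m=6,p=7: s = 213+13 = 226
m=6,p=8: s = 226+14 = 240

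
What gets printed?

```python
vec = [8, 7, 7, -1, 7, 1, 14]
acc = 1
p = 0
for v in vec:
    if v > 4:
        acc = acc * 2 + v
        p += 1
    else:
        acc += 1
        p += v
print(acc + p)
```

283

v=8: >4, acc = 1*2+8 = 10; p=1
v=7: >4, acc = 10*2+7 = 27; p=2
v=7: >4, acc = 27*2+7 = 61; p=3
v=-1: not >4, acc = 61+1 = 62; p=2
v=7: >4, acc = 62*2+7 = 131; p=3
v=1: not >4, acc = 131+1 = 132; p=4
v=14: >4, acc = 132*2+14 = 278; p=5
acc+p = 278+5 = 283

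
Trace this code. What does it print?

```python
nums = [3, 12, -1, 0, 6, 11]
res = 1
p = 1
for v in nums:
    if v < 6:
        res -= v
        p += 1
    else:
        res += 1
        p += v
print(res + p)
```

v=3: <6, res = 1-3 = -2; p=2
v=12: not <6, res = (-2)+1 = -1; p=14
v=-1: <6, res = (-1)-(-1) = 0; p=15
v=0: <6, res = 0-0 = 0; p=16
v=6: not <6, res = 0+1 = 1; p=22
v=11: not <6, res = 1+1 = 2; p=33
res+p = 2+33 = 35

35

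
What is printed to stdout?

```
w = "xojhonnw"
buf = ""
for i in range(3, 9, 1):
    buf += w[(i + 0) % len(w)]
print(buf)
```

i=3: add w[3]='h' → 'h'
i=4: add w[4]='o' → 'ho'
i=5: add w[5]='n' → 'hon'
i=6: add w[6]='n' → 'honn'
i=7: add w[7]='w' → 'honnw'
i=8: add w[0]='x' → 'honnwx'

honnwx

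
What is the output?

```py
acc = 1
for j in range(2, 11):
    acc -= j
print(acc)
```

j=2: acc = 1-2 = -1
j=3: acc = (-1)-3 = -4
j=4: acc = (-4)-4 = -8
j=5: acc = (-8)-5 = -13
j=6: acc = (-13)-6 = -19
j=7: acc = (-19)-7 = -26
j=8: acc = (-26)-8 = -34
j=9: acc = (-34)-9 = -43
j=10: acc = (-43)-10 = -53

-53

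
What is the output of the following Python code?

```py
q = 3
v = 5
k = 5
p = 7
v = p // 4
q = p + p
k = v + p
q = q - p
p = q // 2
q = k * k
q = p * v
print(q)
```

3

v = 7//4 = 1
q = 7+7 = 14
k = 1+7 = 8
q = 14-7 = 7
p = 7//2 = 3
q = 8*8 = 64
q = 3*1 = 3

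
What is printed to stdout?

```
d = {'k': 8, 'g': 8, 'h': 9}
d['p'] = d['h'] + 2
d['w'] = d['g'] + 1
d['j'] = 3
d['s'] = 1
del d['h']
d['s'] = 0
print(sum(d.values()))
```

39

d['p'] = d['h']+2 = 11 → {'k': 8, 'g': 8, 'h': 9, 'p': 11}
d['w'] = d['g']+1 = 9 → {'k': 8, 'g': 8, 'h': 9, 'p': 11, 'w': 9}
d['j'] = 3 → {'k': 8, 'g': 8, 'h': 9, 'p': 11, 'w': 9, 'j': 3}
d['s'] = 1 → {'k': 8, 'g': 8, 'h': 9, 'p': 11, 'w': 9, 'j': 3, 's': 1}
del 'h' → {'k': 8, 'g': 8, 'p': 11, 'w': 9, 'j': 3, 's': 1}
d['s'] = 0 → {'k': 8, 'g': 8, 'p': 11, 'w': 9, 'j': 3, 's': 0}
sum of values = 39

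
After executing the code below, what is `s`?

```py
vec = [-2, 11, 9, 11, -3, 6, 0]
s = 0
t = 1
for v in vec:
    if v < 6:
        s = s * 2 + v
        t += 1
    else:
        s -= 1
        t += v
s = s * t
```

-1148

v=-2: <6, s = 0*2+(-2) = -2; t=2
v=11: not <6, s = (-2)-1 = -3; t=13
v=9: not <6, s = (-3)-1 = -4; t=22
v=11: not <6, s = (-4)-1 = -5; t=33
v=-3: <6, s = (-5)*2+(-3) = -13; t=34
v=6: not <6, s = (-13)-1 = -14; t=40
v=0: <6, s = (-14)*2+0 = -28; t=41
s*t = (-28)*41 = -1148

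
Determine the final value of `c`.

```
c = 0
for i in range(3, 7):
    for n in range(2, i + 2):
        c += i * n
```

345

i=3,n=2: c = 0+6 = 6
i=3,n=3: c = 6+9 = 15
i=3,n=4: c = 15+12 = 27
i=4,n=2: c = 27+8 = 35
i=4,n=3: c = 35+12 = 47
i=4,n=4: c = 47+16 = 63
i=4,n=5: c = 63+20 = 83
i=5,n=2: c = 83+10 = 93
i=5,n=3: c = 93+15 = 108
i=5,n=4: c = 108+20 = 128
i=5,n=5: c = 128+25 = 153
i=5,n=6: c = 153+30 = 183
i=6,n=2: c = 183+12 = 195
i=6,n=3: c = 195+18 = 213
i=6,n=4: c = 213+24 = 237
i=6,n=5: c = 237+30 = 267
i=6,n=6: c = 267+36 = 303
i=6,n=7: c = 303+42 = 345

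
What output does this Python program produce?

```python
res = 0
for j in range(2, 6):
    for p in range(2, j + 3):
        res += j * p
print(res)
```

j=2,p=2: res = 0+4 = 4
j=2,p=3: res = 4+6 = 10
j=2,p=4: res = 10+8 = 18
j=3,p=2: res = 18+6 = 24
j=3,p=3: res = 24+9 = 33
j=3,p=4: res = 33+12 = 45
j=3,p=5: res = 45+15 = 60
j=4,p=2: res = 60+8 = 68
j=4,p=3: res = 68+12 = 80
j=4,p=4: res = 80+16 = 96
j=4,p=5: res = 96+20 = 116
j=4,p=6: res = 116+24 = 140
j=5,p=2: res = 140+10 = 150
j=5,p=3: res = 150+15 = 165
j=5,p=4: res = 165+20 = 185
j=5,p=5: res = 185+25 = 210
j=5,p=6: res = 210+30 = 240
j=5,p=7: res = 240+35 = 275

275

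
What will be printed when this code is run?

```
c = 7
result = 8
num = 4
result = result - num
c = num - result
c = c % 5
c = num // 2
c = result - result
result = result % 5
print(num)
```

4

result = 8-4 = 4
c = 4-4 = 0
c = 0%5 = 0
c = 4//2 = 2
c = 4-4 = 0
result = 4%5 = 4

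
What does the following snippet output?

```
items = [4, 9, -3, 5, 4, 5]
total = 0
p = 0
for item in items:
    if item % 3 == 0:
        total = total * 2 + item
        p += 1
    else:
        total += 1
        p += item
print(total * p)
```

item=4: not %3==0, total = 0+1 = 1; p=4
item=9: %3==0, total = 1*2+9 = 11; p=5
item=-3: %3==0, total = 11*2+(-3) = 19; p=6
item=5: not %3==0, total = 19+1 = 20; p=11
item=4: not %3==0, total = 20+1 = 21; p=15
item=5: not %3==0, total = 21+1 = 22; p=20
total*p = 22*20 = 440

440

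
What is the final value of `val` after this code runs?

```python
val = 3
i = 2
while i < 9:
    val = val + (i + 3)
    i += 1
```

i=2: val = 3+5 = 8
i=3: val = 8+6 = 14
i=4: val = 14+7 = 21
i=5: val = 21+8 = 29
i=6: val = 29+9 = 38
i=7: val = 38+10 = 48
i=8: val = 48+11 = 59

59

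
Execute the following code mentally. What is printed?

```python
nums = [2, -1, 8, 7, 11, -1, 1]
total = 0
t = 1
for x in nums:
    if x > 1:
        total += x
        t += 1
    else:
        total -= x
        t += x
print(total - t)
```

25

x=2: >1, total = 0+2 = 2; t=2
x=-1: not >1, total = 2-(-1) = 3; t=1
x=8: >1, total = 3+8 = 11; t=2
x=7: >1, total = 11+7 = 18; t=3
x=11: >1, total = 18+11 = 29; t=4
x=-1: not >1, total = 29-(-1) = 30; t=3
x=1: not >1, total = 30-1 = 29; t=4
total-t = 29-4 = 25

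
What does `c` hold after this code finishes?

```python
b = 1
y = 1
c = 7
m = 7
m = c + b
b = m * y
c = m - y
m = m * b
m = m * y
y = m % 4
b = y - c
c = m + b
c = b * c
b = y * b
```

m = 7+1 = 8
b = 8*1 = 8
c = 8-1 = 7
m = 8*8 = 64
m = 64*1 = 64
y = 64%4 = 0
b = 0-7 = -7
c = 64+(-7) = 57
c = (-7)*57 = -399
b = 0*(-7) = 0

-399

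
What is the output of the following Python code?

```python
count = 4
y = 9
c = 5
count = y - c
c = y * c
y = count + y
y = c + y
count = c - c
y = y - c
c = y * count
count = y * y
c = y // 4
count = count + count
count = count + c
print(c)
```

3

count = 9-5 = 4
c = 9*5 = 45
y = 4+9 = 13
y = 45+13 = 58
count = 45-45 = 0
y = 58-45 = 13
c = 13*0 = 0
count = 13*13 = 169
c = 13//4 = 3
count = 169+169 = 338
count = 338+3 = 341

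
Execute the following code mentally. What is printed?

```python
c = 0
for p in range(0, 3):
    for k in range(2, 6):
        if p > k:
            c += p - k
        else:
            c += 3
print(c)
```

p=0,k=2: not 0>2, c = 0+3 = 3
p=0,k=3: not 0>3, c = 3+3 = 6
p=0,k=4: not 0>4, c = 6+3 = 9
p=0,k=5: not 0>5, c = 9+3 = 12
p=1,k=2: not 1>2, c = 12+3 = 15
p=1,k=3: not 1>3, c = 15+3 = 18
p=1,k=4: not 1>4, c = 18+3 = 21
p=1,k=5: not 1>5, c = 21+3 = 24
p=2,k=2: not 2>2, c = 24+3 = 27
p=2,k=3: not 2>3, c = 27+3 = 30
p=2,k=4: not 2>4, c = 30+3 = 33
p=2,k=5: not 2>5, c = 33+3 = 36

36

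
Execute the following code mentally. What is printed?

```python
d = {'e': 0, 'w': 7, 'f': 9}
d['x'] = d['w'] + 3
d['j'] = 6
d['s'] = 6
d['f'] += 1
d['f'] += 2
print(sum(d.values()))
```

41

d['x'] = d['w']+3 = 10 → {'e': 0, 'w': 7, 'f': 9, 'x': 10}
d['j'] = 6 → {'e': 0, 'w': 7, 'f': 9, 'x': 10, 'j': 6}
d['s'] = 6 → {'e': 0, 'w': 7, 'f': 9, 'x': 10, 'j': 6, 's': 6}
d['f'] = 9+1 = 10 → {'e': 0, 'w': 7, 'f': 10, 'x': 10, 'j': 6, 's': 6}
d['f'] = 10+2 = 12 → {'e': 0, 'w': 7, 'f': 12, 'x': 10, 'j': 6, 's': 6}
sum of values = 41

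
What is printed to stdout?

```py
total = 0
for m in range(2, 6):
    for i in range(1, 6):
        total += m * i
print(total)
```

m=2,i=1: total = 0+2 = 2
m=2,i=2: total = 2+4 = 6
m=2,i=3: total = 6+6 = 12
m=2,i=4: total = 12+8 = 20
m=2,i=5: total = 20+10 = 30
m=3,i=1: total = 30+3 = 33
m=3,i=2: total = 33+6 = 39
m=3,i=3: total = 39+9 = 48
m=3,i=4: total = 48+12 = 60
m=3,i=5: total = 60+15 = 75
m=4,i=1: total = 75+4 = 79
m=4,i=2: total = 79+8 = 87
m=4,i=3: total = 87+12 = 99
m=4,i=4: total = 99+16 = 115
m=4,i=5: total = 115+20 = 135
m=5,i=1: total = 135+5 = 140
m=5,i=2: total = 140+10 = 150
m=5,i=3: total = 150+15 = 165
m=5,i=4: total = 165+20 = 185
m=5,i=5: total = 185+25 = 210

210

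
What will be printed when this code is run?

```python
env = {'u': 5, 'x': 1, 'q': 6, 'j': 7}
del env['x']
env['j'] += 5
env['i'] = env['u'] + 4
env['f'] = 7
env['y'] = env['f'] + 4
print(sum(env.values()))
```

del 'x' → {'u': 5, 'q': 6, 'j': 7}
env['j'] = 7+5 = 12 → {'u': 5, 'q': 6, 'j': 12}
env['i'] = env['u']+4 = 9 → {'u': 5, 'q': 6, 'j': 12, 'i': 9}
env['f'] = 7 → {'u': 5, 'q': 6, 'j': 12, 'i': 9, 'f': 7}
env['y'] = env['f']+4 = 11 → {'u': 5, 'q': 6, 'j': 12, 'i': 9, 'f': 7, 'y': 11}
sum of values = 50

50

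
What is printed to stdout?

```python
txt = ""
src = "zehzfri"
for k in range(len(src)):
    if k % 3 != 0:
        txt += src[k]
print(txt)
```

ehfr

k=0: skip
k=1: add 'e' → 'e'
k=2: add 'h' → 'eh'
k=3: skip
k=4: add 'f' → 'ehf'
k=5: add 'r' → 'ehfr'
k=6: skip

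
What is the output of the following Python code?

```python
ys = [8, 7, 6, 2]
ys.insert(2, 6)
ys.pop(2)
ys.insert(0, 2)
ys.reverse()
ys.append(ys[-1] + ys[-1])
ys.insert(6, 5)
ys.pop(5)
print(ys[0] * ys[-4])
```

insert 6 at 2 → [8, 7, 6, 6, 2]
pop(2) removes 6 → [8, 7, 6, 2]
insert 2 at 0 → [2, 8, 7, 6, 2]
reverse → [2, 6, 7, 8, 2]
append ys[-1]+ys[-1] = 2+2 = 4 → [2, 6, 7, 8, 2, 4]
insert 5 at 6 → [2, 6, 7, 8, 2, 4, 5]
pop(5) removes 4 → [2, 6, 7, 8, 2, 5]
ys[0]*ys[-4] = 2*7 = 14

14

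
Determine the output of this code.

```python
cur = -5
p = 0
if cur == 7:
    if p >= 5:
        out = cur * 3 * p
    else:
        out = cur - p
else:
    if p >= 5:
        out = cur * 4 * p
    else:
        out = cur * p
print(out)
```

cur=-5, p=0
cur == 7 is False; p >= 5 is False
→ out = cur * p = 0

0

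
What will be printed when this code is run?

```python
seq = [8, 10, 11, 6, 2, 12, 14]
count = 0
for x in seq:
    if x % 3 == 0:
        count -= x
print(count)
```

-18

x=8: not %3==0
x=10: not %3==0
x=11: not %3==0
x=6: %3==0, count = 0-6 = -6
x=2: not %3==0
x=12: %3==0, count = (-6)-12 = -18
x=14: not %3==0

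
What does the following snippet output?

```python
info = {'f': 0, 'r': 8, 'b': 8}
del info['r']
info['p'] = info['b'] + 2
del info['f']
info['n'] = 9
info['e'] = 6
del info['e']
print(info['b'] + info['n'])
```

del 'r' → {'f': 0, 'b': 8}
info['p'] = info['b']+2 = 10 → {'f': 0, 'b': 8, 'p': 10}
del 'f' → {'b': 8, 'p': 10}
info['n'] = 9 → {'b': 8, 'p': 10, 'n': 9}
info['e'] = 6 → {'b': 8, 'p': 10, 'n': 9, 'e': 6}
del 'e' → {'b': 8, 'p': 10, 'n': 9}
info['b']+info['n'] = 8+9 = 17

17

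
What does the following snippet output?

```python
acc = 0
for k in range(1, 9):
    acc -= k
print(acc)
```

k=1: acc = 0-1 = -1
k=2: acc = (-1)-2 = -3
k=3: acc = (-3)-3 = -6
k=4: acc = (-6)-4 = -10
k=5: acc = (-10)-5 = -15
k=6: acc = (-15)-6 = -21
k=7: acc = (-21)-7 = -28
k=8: acc = (-28)-8 = -36

-36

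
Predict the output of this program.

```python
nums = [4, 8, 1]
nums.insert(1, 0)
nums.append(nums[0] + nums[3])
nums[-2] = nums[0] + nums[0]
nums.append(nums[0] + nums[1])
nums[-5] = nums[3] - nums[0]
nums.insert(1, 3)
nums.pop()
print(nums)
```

insert 0 at 1 → [4, 0, 8, 1]
append nums[0]+nums[3] = 4+1 = 5 → [4, 0, 8, 1, 5]
nums[-2] = nums[0]+nums[0] = 4+4 = 8 → [4, 0, 8, 8, 5]
append nums[0]+nums[1] = 4+0 = 4 → [4, 0, 8, 8, 5, 4]
nums[-5] = nums[3]-nums[0] = 8-4 = 4 → [4, 4, 8, 8, 5, 4]
insert 3 at 1 → [4, 3, 4, 8, 8, 5, 4]
pop() removes 4 → [4, 3, 4, 8, 8, 5]

[4, 3, 4, 8, 8, 5]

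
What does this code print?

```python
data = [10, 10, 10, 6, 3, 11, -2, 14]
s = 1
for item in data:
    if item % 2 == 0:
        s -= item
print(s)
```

-47

item=10: even, s = 1-10 = -9
item=10: even, s = (-9)-10 = -19
item=10: even, s = (-19)-10 = -29
item=6: even, s = (-29)-6 = -35
item=3: not even
item=11: not even
item=-2: even, s = (-35)-(-2) = -33
item=14: even, s = (-33)-14 = -47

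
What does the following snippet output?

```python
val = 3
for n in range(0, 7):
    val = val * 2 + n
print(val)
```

n=0: val = 3*2+0 = 6
n=1: val = 6*2+1 = 13
n=2: val = 13*2+2 = 28
n=3: val = 28*2+3 = 59
n=4: val = 59*2+4 = 122
n=5: val = 122*2+5 = 249
n=6: val = 249*2+6 = 504

504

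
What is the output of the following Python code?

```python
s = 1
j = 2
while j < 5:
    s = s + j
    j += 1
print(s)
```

10

j=2: s = 1+2 = 3
j=3: s = 3+3 = 6
j=4: s = 6+4 = 10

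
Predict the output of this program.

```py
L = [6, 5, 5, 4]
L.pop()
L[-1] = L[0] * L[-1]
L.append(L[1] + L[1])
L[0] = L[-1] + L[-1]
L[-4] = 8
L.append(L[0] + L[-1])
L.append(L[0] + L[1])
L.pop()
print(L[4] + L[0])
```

26

pop() removes 4 → [6, 5, 5]
L[-1] = L[0]*L[-1] = 6*5 = 30 → [6, 5, 30]
append L[1]+L[1] = 5+5 = 10 → [6, 5, 30, 10]
L[0] = L[-1]+L[-1] = 10+10 = 20 → [20, 5, 30, 10]
L[-4] = 8 → [8, 5, 30, 10]
append L[0]+L[-1] = 8+10 = 18 → [8, 5, 30, 10, 18]
append L[0]+L[1] = 8+5 = 13 → [8, 5, 30, 10, 18, 13]
pop() removes 13 → [8, 5, 30, 10, 18]
L[4]+L[0] = 18+8 = 26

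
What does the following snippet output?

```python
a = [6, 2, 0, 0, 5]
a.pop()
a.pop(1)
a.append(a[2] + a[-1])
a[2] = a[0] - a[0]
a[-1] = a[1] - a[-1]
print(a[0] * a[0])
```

36

pop() removes 5 → [6, 2, 0, 0]
pop(1) removes 2 → [6, 0, 0]
append a[2]+a[-1] = 0+0 = 0 → [6, 0, 0, 0]
a[2] = a[0]-a[0] = 6-6 = 0 → [6, 0, 0, 0]
a[-1] = a[1]-a[-1] = 0-0 = 0 → [6, 0, 0, 0]
a[0]*a[0] = 6*6 = 36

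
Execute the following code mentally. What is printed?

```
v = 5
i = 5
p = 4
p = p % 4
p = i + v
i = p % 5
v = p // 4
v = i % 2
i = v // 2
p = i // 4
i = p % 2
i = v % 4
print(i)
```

p = 4%4 = 0
p = 5+5 = 10
i = 10%5 = 0
v = 10//4 = 2
v = 0%2 = 0
i = 0//2 = 0
p = 0//4 = 0
i = 0%2 = 0
i = 0%4 = 0

0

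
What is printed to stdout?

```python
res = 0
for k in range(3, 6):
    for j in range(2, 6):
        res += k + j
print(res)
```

90

k=3,j=2: res = 0+5 = 5
k=3,j=3: res = 5+6 = 11
k=3,j=4: res = 11+7 = 18
k=3,j=5: res = 18+8 = 26
k=4,j=2: res = 26+6 = 32
k=4,j=3: res = 32+7 = 39
k=4,j=4: res = 39+8 = 47
k=4,j=5: res = 47+9 = 56
k=5,j=2: res = 56+7 = 63
k=5,j=3: res = 63+8 = 71
k=5,j=4: res = 71+9 = 80
k=5,j=5: res = 80+10 = 90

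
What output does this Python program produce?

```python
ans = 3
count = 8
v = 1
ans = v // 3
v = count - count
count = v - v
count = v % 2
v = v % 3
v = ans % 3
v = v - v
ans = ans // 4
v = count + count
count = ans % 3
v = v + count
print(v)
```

0

ans = 1//3 = 0
v = 8-8 = 0
count = 0-0 = 0
count = 0%2 = 0
v = 0%3 = 0
v = 0%3 = 0
v = 0-0 = 0
ans = 0//4 = 0
v = 0+0 = 0
count = 0%3 = 0
v = 0+0 = 0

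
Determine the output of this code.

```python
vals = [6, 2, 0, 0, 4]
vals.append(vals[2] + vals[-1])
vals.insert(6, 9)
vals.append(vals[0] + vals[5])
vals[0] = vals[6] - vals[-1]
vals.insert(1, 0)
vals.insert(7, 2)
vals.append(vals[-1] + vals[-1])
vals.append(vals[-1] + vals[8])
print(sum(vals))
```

append vals[2]+vals[-1] = 0+4 = 4 → [6, 2, 0, 0, 4, 4]
insert 9 at 6 → [6, 2, 0, 0, 4, 4, 9]
append vals[0]+vals[5] = 6+4 = 10 → [6, 2, 0, 0, 4, 4, 9, 10]
vals[0] = vals[6]-vals[-1] = 9-10 = -1 → [-1, 2, 0, 0, 4, 4, 9, 10]
insert 0 at 1 → [-1, 0, 2, 0, 0, 4, 4, 9, 10]
insert 2 at 7 → [-1, 0, 2, 0, 0, 4, 4, 2, 9, 10]
append vals[-1]+vals[-1] = 10+10 = 20 → [-1, 0, 2, 0, 0, 4, 4, 2, 9, 10, 20]
append vals[-1]+vals[8] = 20+9 = 29 → [-1, 0, 2, 0, 0, 4, 4, 2, 9, 10, 20, 29]
sum = 79

79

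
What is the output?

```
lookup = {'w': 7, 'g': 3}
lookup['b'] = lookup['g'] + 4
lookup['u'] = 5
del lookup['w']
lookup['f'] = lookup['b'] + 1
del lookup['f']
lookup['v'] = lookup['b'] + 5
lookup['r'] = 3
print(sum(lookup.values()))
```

lookup['b'] = lookup['g']+4 = 7 → {'w': 7, 'g': 3, 'b': 7}
lookup['u'] = 5 → {'w': 7, 'g': 3, 'b': 7, 'u': 5}
del 'w' → {'g': 3, 'b': 7, 'u': 5}
lookup['f'] = lookup['b']+1 = 8 → {'g': 3, 'b': 7, 'u': 5, 'f': 8}
del 'f' → {'g': 3, 'b': 7, 'u': 5}
lookup['v'] = lookup['b']+5 = 12 → {'g': 3, 'b': 7, 'u': 5, 'v': 12}
lookup['r'] = 3 → {'g': 3, 'b': 7, 'u': 5, 'v': 12, 'r': 3}
sum of values = 30

30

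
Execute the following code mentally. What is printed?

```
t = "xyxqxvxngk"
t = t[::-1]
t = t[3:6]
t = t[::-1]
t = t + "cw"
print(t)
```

reverse → 'kgnxvxqxyx'
slice [3:6] → 'xvx'
reverse → 'xvx'
+ 'cw' → 'xvxcw'

xvxcw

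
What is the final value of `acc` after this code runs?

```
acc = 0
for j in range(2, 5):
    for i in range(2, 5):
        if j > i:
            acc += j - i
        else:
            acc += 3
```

22

j=2,i=2: not 2>2, acc = 0+3 = 3
j=2,i=3: not 2>3, acc = 3+3 = 6
j=2,i=4: not 2>4, acc = 6+3 = 9
j=3,i=2: 3>2, acc = 9+1 = 10
j=3,i=3: not 3>3, acc = 10+3 = 13
j=3,i=4: not 3>4, acc = 13+3 = 16
j=4,i=2: 4>2, acc = 16+2 = 18
j=4,i=3: 4>3, acc = 18+1 = 19
j=4,i=4: not 4>4, acc = 19+3 = 22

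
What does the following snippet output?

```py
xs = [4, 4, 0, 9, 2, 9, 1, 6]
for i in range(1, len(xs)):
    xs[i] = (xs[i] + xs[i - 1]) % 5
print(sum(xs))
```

23

i=1: xs[1] = (4+4)%5 = 3 → [4, 3, 0, 9, 2, 9, 1, 6]
i=2: xs[2] = (0+3)%5 = 3 → [4, 3, 3, 9, 2, 9, 1, 6]
i=3: xs[3] = (9+3)%5 = 2 → [4, 3, 3, 2, 2, 9, 1, 6]
i=4: xs[4] = (2+2)%5 = 4 → [4, 3, 3, 2, 4, 9, 1, 6]
i=5: xs[5] = (9+4)%5 = 3 → [4, 3, 3, 2, 4, 3, 1, 6]
i=6: xs[6] = (1+3)%5 = 4 → [4, 3, 3, 2, 4, 3, 4, 6]
i=7: xs[7] = (6+4)%5 = 0 → [4, 3, 3, 2, 4, 3, 4, 0]
sum = 23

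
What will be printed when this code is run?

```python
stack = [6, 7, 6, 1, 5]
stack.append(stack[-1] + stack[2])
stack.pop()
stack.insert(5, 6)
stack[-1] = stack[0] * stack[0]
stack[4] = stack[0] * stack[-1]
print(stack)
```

[6, 7, 6, 1, 216, 36]

append stack[-1]+stack[2] = 5+6 = 11 → [6, 7, 6, 1, 5, 11]
pop() removes 11 → [6, 7, 6, 1, 5]
insert 6 at 5 → [6, 7, 6, 1, 5, 6]
stack[-1] = stack[0]*stack[0] = 6*6 = 36 → [6, 7, 6, 1, 5, 36]
stack[4] = stack[0]*stack[-1] = 6*36 = 216 → [6, 7, 6, 1, 216, 36]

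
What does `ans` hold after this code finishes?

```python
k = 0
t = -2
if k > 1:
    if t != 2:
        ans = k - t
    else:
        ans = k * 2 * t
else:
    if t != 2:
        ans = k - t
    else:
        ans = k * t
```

k=0, t=-2
k > 1 is False; t != 2 is True
→ ans = k - t = 2

2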